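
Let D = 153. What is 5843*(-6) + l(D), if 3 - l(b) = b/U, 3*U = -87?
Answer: -1016442/29 ≈ -35050.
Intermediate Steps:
U = -29 (U = (⅓)*(-87) = -29)
l(b) = 3 + b/29 (l(b) = 3 - b/(-29) = 3 - b*(-1)/29 = 3 - (-1)*b/29 = 3 + b/29)
5843*(-6) + l(D) = 5843*(-6) + (3 + (1/29)*153) = -35058 + (3 + 153/29) = -35058 + 240/29 = -1016442/29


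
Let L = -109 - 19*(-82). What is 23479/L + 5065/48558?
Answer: 382477489/23453514 ≈ 16.308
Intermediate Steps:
L = 1449 (L = -109 + 1558 = 1449)
23479/L + 5065/48558 = 23479/1449 + 5065/48558 = 382477489/23453514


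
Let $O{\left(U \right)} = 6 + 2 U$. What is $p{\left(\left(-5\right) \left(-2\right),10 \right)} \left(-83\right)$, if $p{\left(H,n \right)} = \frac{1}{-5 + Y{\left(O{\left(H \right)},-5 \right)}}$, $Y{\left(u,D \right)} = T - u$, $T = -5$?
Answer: $\frac{83}{36} \approx 2.3056$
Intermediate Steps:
$Y{\left(u,D \right)} = -5 - u$
$p{\left(H,n \right)} = \frac{1}{-16 - 2 H}$ ($p{\left(H,n \right)} = \frac{1}{-5 - \left(11 + 2 H\right)} = \frac{1}{-16 - 2 H}$)
$p{\left(\left(-5\right) \left(-2\right),10 \right)} \left(-83\right) = - \frac{1}{16 + 2 \left(\left(-5\right) \left(-2\right)\right)} \left(-83\right) = - \frac{1}{16 + 2 \cdot 10} \left(-83\right) = - \frac{1}{16 + 20} \left(-83\right) = - \frac{1}{36} \left(-83\right) = \left(-1\right) \frac{1}{36} \left(-83\right) = \left(- \frac{1}{36}\right) \left(-83\right) = \frac{83}{36}$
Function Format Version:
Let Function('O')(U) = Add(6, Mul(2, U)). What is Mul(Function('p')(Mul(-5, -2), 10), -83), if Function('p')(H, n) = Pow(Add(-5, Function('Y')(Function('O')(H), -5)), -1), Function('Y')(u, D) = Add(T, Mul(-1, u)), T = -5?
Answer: Rational(83, 36) ≈ 2.3056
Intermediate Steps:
Function('Y')(u, D) = Add(-5, Mul(-1, u))
Function('p')(H, n) = Pow(Add(-16, Mul(-2, H)), -1) (Function('p')(H, n) = Pow(Add(-5, Add(-5, Mul(-1, Add(6, Mul(2, H))))), -1) = Pow(Add(-5, Add(-5, Add(-6, Mul(-2, H)))), -1) = Pow(Add(-5, Add(-11, Mul(-2, H))), -1) = Pow(Add(-16, Mul(-2, H)), -1))
Mul(Function('p')(Mul(-5, -2), 10), -83) = Mul(Mul(-1, Pow(Add(16, Mul(2, Mul(-5, -2))), -1)), -83) = Mul(Mul(-1, Pow(Add(16, Mul(2, 10)), -1)), -83) = Mul(Mul(-1, Pow(Add(16, 20), -1)), -83) = Mul(Mul(-1, Pow(36, -1)), -83) = Mul(Mul(-1, Rational(1, 36)), -83) = Mul(Rational(-1, 36), -83) = Rational(83, 36)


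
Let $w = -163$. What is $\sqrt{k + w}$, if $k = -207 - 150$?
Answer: $2 i \sqrt{130} \approx 22.803 i$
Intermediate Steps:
$k = -357$
$\sqrt{k + w} = \sqrt{-357 - 163} = \sqrt{-520} = 2 i \sqrt{130}$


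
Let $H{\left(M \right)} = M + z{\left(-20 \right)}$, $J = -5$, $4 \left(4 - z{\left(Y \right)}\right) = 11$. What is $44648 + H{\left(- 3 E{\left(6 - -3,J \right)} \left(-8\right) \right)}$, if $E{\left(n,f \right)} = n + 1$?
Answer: $\frac{179557}{4} \approx 44889.0$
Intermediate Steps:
$z{\left(Y \right)} = \frac{5}{4}$ ($z{\left(Y \right)} = 4 - \frac{11}{4} = \frac{5}{4}$)
$E{\left(n,f \right)} = 1 + n$
$H{\left(M \right)} = \frac{5}{4} + M$ ($H{\left(M \right)} = M + \frac{5}{4} = \frac{5}{4} + M$)
$44648 + H{\left(- 3 E{\left(6 - -3,J \right)} \left(-8\right) \right)} = 44648 + \left(\frac{5}{4} + - 3 \left(1 + \left(6 - -3\right)\right) \left(-8\right)\right) = 44648 + \left(\frac{5}{4} + - 3 \left(1 + \left(6 + 3\right)\right) \left(-8\right)\right) = 44648 + \left(\frac{5}{4} + - 3 \left(1 + 9\right) \left(-8\right)\right) = 44648 + \left(\frac{5}{4} + \left(-3\right) 10 \left(-8\right)\right) = 44648 + \left(\frac{5}{4} - -240\right) = 44648 + \left(\frac{5}{4} + 240\right) = 44648 + \frac{965}{4} = \frac{179557}{4}$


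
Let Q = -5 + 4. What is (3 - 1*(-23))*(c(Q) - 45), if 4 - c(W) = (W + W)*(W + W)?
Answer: -1170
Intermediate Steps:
Q = -1
c(W) = 4 - 4*W² (c(W) = 4 - (W + W)*(W + W) = 4 - 2*W*2*W = 4 - 4*W²)
(3 - 1*(-23))*(c(Q) - 45) = (3 - 1*(-23))*((4 - 4*(-1)²) - 45) = (3 + 23)*((4 - 4*1) - 45) = 26*((4 - 4) - 45) = 26*(0 - 45) = 26*(-45) = -1170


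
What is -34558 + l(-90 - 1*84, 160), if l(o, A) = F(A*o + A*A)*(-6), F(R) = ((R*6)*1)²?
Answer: -1083836158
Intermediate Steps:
F(R) = 36*R² (F(R) = ((6*R)*1)² = (6*R)² = 36*R²)
l(o, A) = -216*(A² + A*o)² (l(o, A) = (36*(A*o + A*A)²)*(-6) = (36*(A*o + A²)²)*(-6) = (36*(A² + A*o)²)*(-6) = -216*(A² + A*o)²)
-34558 + l(-90 - 1*84, 160) = -34558 - 216*160²*(160 + (-90 - 1*84))² = -34558 - 216*25600*(160 + (-90 - 84))² = -34558 - 216*25600*(160 - 174)² = -34558 - 216*25600*(-14)² = -34558 - 216*25600*196 = -34558 - 1083801600 = -1083836158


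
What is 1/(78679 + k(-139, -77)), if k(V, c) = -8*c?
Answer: 1/79295 ≈ 1.2611e-5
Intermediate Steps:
1/(78679 + k(-139, -77)) = 1/(78679 - 8*(-77)) = 1/(78679 + 616) = 1/79295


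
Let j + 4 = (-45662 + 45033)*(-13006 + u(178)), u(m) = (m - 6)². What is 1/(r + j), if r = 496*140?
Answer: -1/10358126 ≈ -9.6543e-8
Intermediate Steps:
u(m) = (-6 + m)²
j = -10427566 (j = -4 + (-45662 + 45033)*(-13006 + (-6 + 178)²) = -4 - 629*(-13006 + 172²) = -4 - 629*(-13006 + 29584) = -4 - 629*16578 = -4 - 10427562 = -10427566)
r = 69440
1/(r + j) = 1/(69440 - 10427566) = 1/(-10358126) = -1/10358126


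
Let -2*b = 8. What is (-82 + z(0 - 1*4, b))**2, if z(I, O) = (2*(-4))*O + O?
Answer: 2916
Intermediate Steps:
b = -4 (b = -1/2*8 = -4)
z(I, O) = -7*O (z(I, O) = -8*O + O = -7*O)
(-82 + z(0 - 1*4, b))**2 = (-82 - 7*(-4))**2 = (-82 + 28)**2 = (-54)**2 = 2916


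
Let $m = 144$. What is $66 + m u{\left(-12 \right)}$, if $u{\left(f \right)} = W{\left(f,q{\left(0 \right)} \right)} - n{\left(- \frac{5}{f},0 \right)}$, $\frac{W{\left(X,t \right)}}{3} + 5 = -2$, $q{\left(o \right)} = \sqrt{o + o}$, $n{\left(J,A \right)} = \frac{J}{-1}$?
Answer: $-2898$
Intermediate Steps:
$n{\left(J,A \right)} = - J$ ($n{\left(J,A \right)} = J \left(-1\right) = - J$)
$q{\left(o \right)} = \sqrt{2} \sqrt{o}$ ($q{\left(o \right)} = \sqrt{2 o} = \sqrt{2} \sqrt{o}$)
$W{\left(X,t \right)} = -21$ ($W{\left(X,t \right)} = -15 + 3 \left(-2\right) = -15 - 6 = -21$)
$u{\left(f \right)} = -21 - \frac{5}{f}$ ($u{\left(f \right)} = -21 - - \frac{-5}{f} = -21 - \frac{5}{f}$)
$66 + m u{\left(-12 \right)} = 66 + 144 \left(-21 - \frac{5}{-12}\right) = 66 + 144 \left(-21 - - \frac{5}{12}\right) = 66 + 144 \left(-21 + \frac{5}{12}\right) = 66 + 144 \left(- \frac{247}{12}\right) = 66 - 2964 = -2898$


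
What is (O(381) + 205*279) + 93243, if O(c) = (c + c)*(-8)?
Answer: 144342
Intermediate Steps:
O(c) = -16*c (O(c) = (2*c)*(-8) = -16*c)
(O(381) + 205*279) + 93243 = (-16*381 + 205*279) + 93243 = (-6096 + 57195) + 93243 = 51099 + 93243 = 144342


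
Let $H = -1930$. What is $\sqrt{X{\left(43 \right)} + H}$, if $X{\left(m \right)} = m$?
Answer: $i \sqrt{1887} \approx 43.44 i$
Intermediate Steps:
$\sqrt{X{\left(43 \right)} + H} = \sqrt{43 - 1930} = \sqrt{-1887} = i \sqrt{1887}$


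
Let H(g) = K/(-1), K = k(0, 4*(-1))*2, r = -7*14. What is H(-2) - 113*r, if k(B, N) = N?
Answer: 11082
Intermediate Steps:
r = -98
K = -8 (K = (4*(-1))*2 = -4*2 = -8)
H(g) = 8 (H(g) = -8/(-1) = -8*(-1) = 8)
H(-2) - 113*r = 8 - 113*(-98) = 8 + 11074 = 11082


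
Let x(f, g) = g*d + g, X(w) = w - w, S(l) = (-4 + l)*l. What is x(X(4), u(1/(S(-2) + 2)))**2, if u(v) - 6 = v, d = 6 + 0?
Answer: 7225/4 ≈ 1806.3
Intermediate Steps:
S(l) = l*(-4 + l)
X(w) = 0
d = 6
u(v) = 6 + v
x(f, g) = 7*g (x(f, g) = g*6 + g = 6*g + g = 7*g)
x(X(4), u(1/(S(-2) + 2)))**2 = (7*(6 + 1/(-2*(-4 - 2) + 2)))**2 = (7*(6 + 1/(-2*(-6) + 2)))**2 = (7*(6 + 1/(12 + 2)))**2 = (7*(6 + 1/14))**2 = (7*(85/14))**2 = (85/2)**2 = 7225/4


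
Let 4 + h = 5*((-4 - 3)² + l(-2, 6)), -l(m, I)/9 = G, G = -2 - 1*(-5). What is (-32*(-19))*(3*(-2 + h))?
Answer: 189696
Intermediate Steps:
G = 3 (G = -2 + 5 = 3)
l(m, I) = -27 (l(m, I) = -9*3 = -27)
h = 106 (h = -4 + 5*((-4 - 3)² - 27) = -4 + 5*((-7)² - 27) = -4 + 5*(49 - 27) = -4 + 5*22 = -4 + 110 = 106)
(-32*(-19))*(3*(-2 + h)) = (-32*(-19))*(3*(-2 + 106)) = 608*(3*104) = 608*312 = 189696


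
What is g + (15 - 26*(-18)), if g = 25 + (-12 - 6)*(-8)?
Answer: 652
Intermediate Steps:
g = 169 (g = 25 - 18*(-8) = 25 + 144 = 169)
g + (15 - 26*(-18)) = 169 + (15 - 26*(-18)) = 169 + (15 + 468) = 169 + 483 = 652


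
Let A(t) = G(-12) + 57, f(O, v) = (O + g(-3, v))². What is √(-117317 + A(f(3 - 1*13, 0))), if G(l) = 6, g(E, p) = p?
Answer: I*√117254 ≈ 342.42*I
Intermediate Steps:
f(O, v) = (O + v)²
A(t) = 63 (A(t) = 6 + 57 = 63)
√(-117317 + A(f(3 - 1*13, 0))) = √(-117317 + 63) = √(-117254) = I*√117254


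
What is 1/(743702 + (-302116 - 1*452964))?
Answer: -1/11378 ≈ -8.7889e-5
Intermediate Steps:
1/(743702 + (-302116 - 1*452964)) = 1/(743702 + (-302116 - 452964)) = 1/(743702 - 755080) = 1/(-11378) = -1/11378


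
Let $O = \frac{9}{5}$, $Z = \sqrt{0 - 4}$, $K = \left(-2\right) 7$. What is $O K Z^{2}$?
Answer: $\frac{504}{5} \approx 100.8$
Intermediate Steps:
$K = -14$
$Z = 2 i$ ($Z = \sqrt{-4} = 2 i \approx 2.0 i$)
$O = \frac{9}{5}$ ($O = 9 \cdot \frac{1}{5} = \frac{9}{5} \approx 1.8$)
$O K Z^{2} = \frac{9}{5} \left(-14\right) \left(2 i\right)^{2} = \left(- \frac{126}{5}\right) \left(-4\right) = \frac{504}{5}$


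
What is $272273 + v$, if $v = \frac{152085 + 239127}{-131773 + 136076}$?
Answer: $\frac{1171981931}{4303} \approx 2.7236 \cdot 10^{5}$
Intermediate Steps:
$v = \frac{391212}{4303} \approx 90.916$
$272273 + v = 272273 + \frac{391212}{4303} = \frac{1171981931}{4303}$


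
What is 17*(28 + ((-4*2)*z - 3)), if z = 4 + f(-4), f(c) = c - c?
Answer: -119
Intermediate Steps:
f(c) = 0
z = 4 (z = 4 + 0 = 4)
17*(28 + ((-4*2)*z - 3)) = 17*(28 + (-4*2*4 - 3)) = 17*(28 + (-8*4 - 3)) = 17*(28 + (-32 - 3)) = 17*(28 - 35) = 17*(-7) = -119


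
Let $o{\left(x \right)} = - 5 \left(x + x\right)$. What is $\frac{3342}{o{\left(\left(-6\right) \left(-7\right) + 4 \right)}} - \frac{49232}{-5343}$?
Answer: $\frac{2395207}{1228890} \approx 1.9491$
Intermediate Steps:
$o{\left(x \right)} = - 10 x$ ($o{\left(x \right)} = - 5 \cdot 2 x = - 10 x$)
$\frac{3342}{o{\left(\left(-6\right) \left(-7\right) + 4 \right)}} - \frac{49232}{-5343} = \frac{3342}{\left(-10\right) \left(\left(-6\right) \left(-7\right) + 4\right)} - \frac{49232}{-5343} = \frac{3342}{\left(-10\right) \left(42 + 4\right)} - - \frac{49232}{5343} = \frac{3342}{\left(-10\right) 46} + \frac{49232}{5343} = \frac{3342}{-460} + \frac{49232}{5343} = 3342 \left(- \frac{1}{460}\right) + \frac{49232}{5343} = - \frac{1671}{230} + \frac{49232}{5343} = \frac{2395207}{1228890}$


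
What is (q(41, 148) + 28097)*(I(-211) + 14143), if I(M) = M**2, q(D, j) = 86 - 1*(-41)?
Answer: 1655732736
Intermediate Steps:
q(D, j) = 127 (q(D, j) = 86 + 41 = 127)
(q(41, 148) + 28097)*(I(-211) + 14143) = (127 + 28097)*((-211)**2 + 14143) = 28224*(44521 + 14143) = 28224*58664 = 1655732736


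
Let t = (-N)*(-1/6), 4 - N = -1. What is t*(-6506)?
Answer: -16265/3 ≈ -5421.7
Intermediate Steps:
N = 5 (N = 4 - 1*(-1) = 4 + 1 = 5)
t = 5/6 (t = (-1*5)*(-1/6) = -(-5)/6 = -5*(-1/6) = 5/6 ≈ 0.83333)
t*(-6506) = (5/6)*(-6506) = -16265/3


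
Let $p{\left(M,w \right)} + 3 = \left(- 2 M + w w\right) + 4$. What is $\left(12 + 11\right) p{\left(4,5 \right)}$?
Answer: $414$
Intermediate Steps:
$p{\left(M,w \right)} = 1 + w^{2} - 2 M$ ($p{\left(M,w \right)} = -3 - \left(-4 + 2 M - w w\right) = -3 - \left(-4 - w^{2} + 2 M\right) = -3 + \left(4 + w^{2} - 2 M\right) = 1 + w^{2} - 2 M$)
$\left(12 + 11\right) p{\left(4,5 \right)} = \left(12 + 11\right) \left(1 + 5^{2} - 8\right) = 23 \left(1 + 25 - 8\right) = 23 \cdot 18 = 414$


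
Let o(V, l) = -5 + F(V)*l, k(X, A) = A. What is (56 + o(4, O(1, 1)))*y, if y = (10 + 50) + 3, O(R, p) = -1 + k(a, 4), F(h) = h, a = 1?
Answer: 3969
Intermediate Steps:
O(R, p) = 3 (O(R, p) = -1 + 4 = 3)
o(V, l) = -5 + V*l
y = 63 (y = 60 + 3 = 63)
(56 + o(4, O(1, 1)))*y = (56 + (-5 + 4*3))*63 = (56 + (-5 + 12))*63 = (56 + 7)*63 = 63*63 = 3969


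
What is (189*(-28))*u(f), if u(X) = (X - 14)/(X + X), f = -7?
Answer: -7938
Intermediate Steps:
u(X) = (-14 + X)/(2*X) (u(X) = (-14 + X)/((2*X)) = (-14 + X)*(1/(2*X)) = (-14 + X)/(2*X))
(189*(-28))*u(f) = (189*(-28))*((½)*(-14 - 7)/(-7)) = -2646*(-1)*(-21)/7 = -5292*3/2 = -7938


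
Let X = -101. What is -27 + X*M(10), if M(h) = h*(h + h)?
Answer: -20227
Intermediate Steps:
M(h) = 2*h² (M(h) = h*(2*h) = 2*h²)
-27 + X*M(10) = -27 - 202*10² = -27 - 202*100 = -27 - 101*200 = -27 - 20200 = -20227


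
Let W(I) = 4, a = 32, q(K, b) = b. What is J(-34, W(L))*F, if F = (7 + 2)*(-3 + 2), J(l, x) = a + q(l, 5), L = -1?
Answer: -333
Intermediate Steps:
J(l, x) = 37 (J(l, x) = 32 + 5 = 37)
F = -9 (F = 9*(-1) = -9)
J(-34, W(L))*F = 37*(-9) = -333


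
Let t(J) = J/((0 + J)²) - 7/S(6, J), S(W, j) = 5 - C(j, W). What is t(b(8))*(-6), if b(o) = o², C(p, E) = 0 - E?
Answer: 1311/352 ≈ 3.7244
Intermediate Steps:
C(p, E) = -E
S(W, j) = 5 + W (S(W, j) = 5 - (-1)*W = 5 + W)
t(J) = -7/11 + 1/J (t(J) = J/((0 + J)²) - 7/(5 + 6) = J/(J²) - 7/11 = J/J² - 7*1/11 = 1/J - 7/11 = -7/11 + 1/J)
t(b(8))*(-6) = (-7/11 + 1/(8²))*(-6) = (-7/11 + 1/64)*(-6) = -437/704*(-6) = 1311/352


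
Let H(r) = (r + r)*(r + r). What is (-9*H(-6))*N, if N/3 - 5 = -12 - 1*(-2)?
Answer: 19440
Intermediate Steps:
N = -15 (N = 15 + 3*(-12 - 1*(-2)) = 15 + 3*(-12 + 2) = 15 + 3*(-10) = 15 - 30 = -15)
H(r) = 4*r**2 (H(r) = (2*r)*(2*r) = 4*r**2)
(-9*H(-6))*N = -36*(-6)**2*(-15) = -36*36*(-15) = -9*144*(-15) = -1296*(-15) = 19440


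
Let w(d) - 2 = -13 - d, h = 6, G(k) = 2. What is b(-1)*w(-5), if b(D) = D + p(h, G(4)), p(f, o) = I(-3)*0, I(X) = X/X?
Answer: 6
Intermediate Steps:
I(X) = 1
w(d) = -11 - d (w(d) = 2 + (-13 - d) = -11 - d)
p(f, o) = 0 (p(f, o) = 1*0 = 0)
b(D) = D (b(D) = D + 0 = D)
b(-1)*w(-5) = -(-11 - 1*(-5)) = -(-11 + 5) = -1*(-6) = 6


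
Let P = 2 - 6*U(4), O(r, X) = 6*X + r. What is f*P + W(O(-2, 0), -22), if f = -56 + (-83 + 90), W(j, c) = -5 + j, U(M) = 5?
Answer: 1365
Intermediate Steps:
O(r, X) = r + 6*X
f = -49 (f = -56 + 7 = -49)
P = -28 (P = 2 - 6*5 = 2 - 30 = -28)
f*P + W(O(-2, 0), -22) = -49*(-28) + (-5 + (-2 + 6*0)) = 1372 + (-5 + (-2 + 0)) = 1372 + (-5 - 2) = 1372 - 7 = 1365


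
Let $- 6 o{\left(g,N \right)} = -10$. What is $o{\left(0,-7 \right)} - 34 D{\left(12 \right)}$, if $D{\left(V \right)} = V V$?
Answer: $- \frac{14683}{3} \approx -4894.3$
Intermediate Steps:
$o{\left(g,N \right)} = \frac{5}{3}$ ($o{\left(g,N \right)} = \left(- \frac{1}{6}\right) \left(-10\right) = \frac{5}{3}$)
$D{\left(V \right)} = V^{2}$
$o{\left(0,-7 \right)} - 34 D{\left(12 \right)} = \frac{5}{3} - 34 \cdot 12^{2} = \frac{5}{3} - 4896 = - \frac{14683}{3}$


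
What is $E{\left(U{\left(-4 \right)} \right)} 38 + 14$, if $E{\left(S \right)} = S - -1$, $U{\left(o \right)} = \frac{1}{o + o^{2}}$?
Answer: $\frac{331}{6} \approx 55.167$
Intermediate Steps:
$E{\left(S \right)} = 1 + S$ ($E{\left(S \right)} = S + 1 = 1 + S$)
$E{\left(U{\left(-4 \right)} \right)} 38 + 14 = \left(1 + \frac{1}{\left(-4\right) \left(1 - 4\right)}\right) 38 + 14 = \left(1 - \frac{1}{4 \left(-3\right)}\right) 38 + 14 = \left(1 - - \frac{1}{12}\right) 38 + 14 = \left(1 + \frac{1}{12}\right) 38 + 14 = \frac{13}{12} \cdot 38 + 14 = \frac{247}{6} + 14 = \frac{331}{6}$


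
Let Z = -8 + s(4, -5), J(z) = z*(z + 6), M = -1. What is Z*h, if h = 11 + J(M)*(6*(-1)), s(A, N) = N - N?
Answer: -328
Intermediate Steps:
J(z) = z*(6 + z)
s(A, N) = 0
h = 41 (h = 11 + (-(6 - 1))*(6*(-1)) = 11 - 1*5*(-6) = 11 - 5*(-6) = 11 + 30 = 41)
Z = -8 (Z = -8 + 0 = -8)
Z*h = -8*41 = -328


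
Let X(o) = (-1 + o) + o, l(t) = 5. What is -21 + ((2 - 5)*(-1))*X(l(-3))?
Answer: 6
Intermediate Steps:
X(o) = -1 + 2*o
-21 + ((2 - 5)*(-1))*X(l(-3)) = -21 + ((2 - 5)*(-1))*(-1 + 2*5) = -21 + (-3*(-1))*(-1 + 10) = -21 + 3*9 = -21 + 27 = 6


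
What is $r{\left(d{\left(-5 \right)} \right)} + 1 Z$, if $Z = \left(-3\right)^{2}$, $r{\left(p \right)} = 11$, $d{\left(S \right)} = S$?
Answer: $20$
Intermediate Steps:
$Z = 9$
$r{\left(d{\left(-5 \right)} \right)} + 1 Z = 11 + 1 \cdot 9 = 11 + 9 = 20$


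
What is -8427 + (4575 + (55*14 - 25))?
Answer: -3107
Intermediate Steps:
-8427 + (4575 + (55*14 - 25)) = -8427 + (4575 + (770 - 25)) = -8427 + (4575 + 745) = -8427 + 5320 = -3107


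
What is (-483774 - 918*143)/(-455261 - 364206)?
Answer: 615048/819467 ≈ 0.75055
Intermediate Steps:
(-483774 - 918*143)/(-455261 - 364206) = (-483774 - 131274)/(-819467) = -615048*(-1/819467) = 615048/819467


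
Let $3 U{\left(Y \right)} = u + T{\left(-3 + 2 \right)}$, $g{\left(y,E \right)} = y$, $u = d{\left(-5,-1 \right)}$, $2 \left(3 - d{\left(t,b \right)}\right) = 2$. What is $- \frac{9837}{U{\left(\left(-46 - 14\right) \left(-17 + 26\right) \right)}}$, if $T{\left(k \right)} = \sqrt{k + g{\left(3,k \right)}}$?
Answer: $-29511 + \frac{29511 \sqrt{2}}{2} \approx -8643.6$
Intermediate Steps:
$d{\left(t,b \right)} = 2$ ($d{\left(t,b \right)} = 3 - 1 = 2$)
$u = 2$
$T{\left(k \right)} = \sqrt{3 + k}$ ($T{\left(k \right)} = \sqrt{k + 3} = \sqrt{3 + k}$)
$U{\left(Y \right)} = \frac{2}{3} + \frac{\sqrt{2}}{3}$ ($U{\left(Y \right)} = \frac{2 + \sqrt{3 + \left(-3 + 2\right)}}{3} = \frac{2 + \sqrt{3 - 1}}{3} = \frac{2 + \sqrt{2}}{3} = \frac{2}{3} + \frac{\sqrt{2}}{3}$)
$- \frac{9837}{U{\left(\left(-46 - 14\right) \left(-17 + 26\right) \right)}} = - \frac{9837}{\frac{2}{3} + \frac{\sqrt{2}}{3}}$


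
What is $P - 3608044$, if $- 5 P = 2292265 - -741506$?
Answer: $- \frac{21073991}{5} \approx -4.2148 \cdot 10^{6}$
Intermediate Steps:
$P = - \frac{3033771}{5}$ ($P = - \frac{2292265 - -741506}{5} = - \frac{2292265 + 741506}{5} = \left(- \frac{1}{5}\right) 3033771 = - \frac{3033771}{5} \approx -6.0675 \cdot 10^{5}$)
$P - 3608044 = - \frac{3033771}{5} - 3608044 = - \frac{21073991}{5}$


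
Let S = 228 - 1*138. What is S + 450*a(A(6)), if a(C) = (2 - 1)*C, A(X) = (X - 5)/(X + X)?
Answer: 255/2 ≈ 127.50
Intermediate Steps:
A(X) = (-5 + X)/(2*X) (A(X) = (-5 + X)/((2*X)) = (-5 + X)*(1/(2*X)) = (-5 + X)/(2*X))
a(C) = C (a(C) = 1*C = C)
S = 90 (S = 228 - 138 = 90)
S + 450*a(A(6)) = 90 + 450*((½)*(-5 + 6)/6) = 90 + 450*((½)*(⅙)*1) = 90 + 450*(1/12) = 90 + 75/2 = 255/2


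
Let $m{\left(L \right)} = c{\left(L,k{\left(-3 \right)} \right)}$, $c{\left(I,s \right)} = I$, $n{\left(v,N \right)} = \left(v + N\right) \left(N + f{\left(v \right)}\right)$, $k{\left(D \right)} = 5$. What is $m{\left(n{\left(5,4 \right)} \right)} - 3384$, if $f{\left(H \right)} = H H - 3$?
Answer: $-3150$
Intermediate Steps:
$f{\left(H \right)} = -3 + H^{2}$ ($f{\left(H \right)} = H^{2} - 3 = -3 + H^{2}$)
$n{\left(v,N \right)} = \left(N + v\right) \left(-3 + N + v^{2}\right)$ ($n{\left(v,N \right)} = \left(v + N\right) \left(N + \left(-3 + v^{2}\right)\right) = \left(N + v\right) \left(-3 + N + v^{2}\right)$)
$m{\left(L \right)} = L$
$m{\left(n{\left(5,4 \right)} \right)} - 3384 = \left(4^{2} + 4 \cdot 5 + 4 \left(-3 + 5^{2}\right) + 5 \left(-3 + 5^{2}\right)\right) - 3384 = \left(16 + 20 + 4 \left(-3 + 25\right) + 5 \left(-3 + 25\right)\right) - 3384 = \left(16 + 20 + 4 \cdot 22 + 5 \cdot 22\right) - 3384 = \left(16 + 20 + 88 + 110\right) - 3384 = 234 - 3384 = -3150$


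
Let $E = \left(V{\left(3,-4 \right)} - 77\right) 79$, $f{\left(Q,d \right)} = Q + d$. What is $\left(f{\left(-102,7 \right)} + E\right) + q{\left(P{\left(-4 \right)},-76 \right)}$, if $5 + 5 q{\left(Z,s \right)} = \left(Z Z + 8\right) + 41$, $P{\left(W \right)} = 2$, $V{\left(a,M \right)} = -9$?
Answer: $- \frac{34397}{5} \approx -6879.4$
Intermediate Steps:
$q{\left(Z,s \right)} = \frac{44}{5} + \frac{Z^{2}}{5}$ ($q{\left(Z,s \right)} = -1 + \frac{\left(Z Z + 8\right) + 41}{5} = -1 + \frac{\left(Z^{2} + 8\right) + 41}{5} = -1 + \frac{\left(8 + Z^{2}\right) + 41}{5} = -1 + \frac{49 + Z^{2}}{5} = -1 + \left(\frac{49}{5} + \frac{Z^{2}}{5}\right) = \frac{44}{5} + \frac{Z^{2}}{5}$)
$E = -6794$ ($E = \left(-9 - 77\right) 79 = \left(-86\right) 79 = -6794$)
$\left(f{\left(-102,7 \right)} + E\right) + q{\left(P{\left(-4 \right)},-76 \right)} = \left(\left(-102 + 7\right) - 6794\right) + \left(\frac{44}{5} + \frac{2^{2}}{5}\right) = \left(-95 - 6794\right) + \left(\frac{44}{5} + \frac{1}{5} \cdot 4\right) = -6889 + \left(\frac{44}{5} + \frac{4}{5}\right) = -6889 + \frac{48}{5} = - \frac{34397}{5}$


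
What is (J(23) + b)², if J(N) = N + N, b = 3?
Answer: 2401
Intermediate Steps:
J(N) = 2*N
(J(23) + b)² = (2*23 + 3)² = (46 + 3)² = 49² = 2401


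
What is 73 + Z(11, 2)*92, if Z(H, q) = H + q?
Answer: 1269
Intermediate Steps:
73 + Z(11, 2)*92 = 73 + (11 + 2)*92 = 73 + 13*92 = 73 + 1196 = 1269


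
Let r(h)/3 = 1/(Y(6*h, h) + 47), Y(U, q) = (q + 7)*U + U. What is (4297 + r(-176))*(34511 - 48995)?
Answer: -11044399614792/177455 ≈ -6.2238e+7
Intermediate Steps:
Y(U, q) = U + U*(7 + q) (Y(U, q) = (7 + q)*U + U = U*(7 + q) + U = U + U*(7 + q))
r(h) = 3/(47 + 6*h*(8 + h)) (r(h) = 3/((6*h)*(8 + h) + 47) = 3/(6*h*(8 + h) + 47) = 3/(47 + 6*h*(8 + h)))
(4297 + r(-176))*(34511 - 48995) = (4297 + 3/(47 + 6*(-176)*(8 - 176)))*(34511 - 48995) = (4297 + 3/(47 + 6*(-176)*(-168)))*(-14484) = (4297 + 3/(47 + 177408))*(-14484) = (4297 + 3/177455)*(-14484) = (762524138/177455)*(-14484) = -11044399614792/177455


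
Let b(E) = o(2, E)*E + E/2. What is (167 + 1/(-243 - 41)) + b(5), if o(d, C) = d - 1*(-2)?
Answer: 53817/284 ≈ 189.50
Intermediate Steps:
o(d, C) = 2 + d (o(d, C) = d + 2 = 2 + d)
b(E) = 9*E/2 (b(E) = (2 + 2)*E + E/2 = 4*E + E*(½) = 4*E + E/2 = 9*E/2)
(167 + 1/(-243 - 41)) + b(5) = (167 + 1/(-243 - 41)) + (9/2)*5 = (167 + 1/(-284)) + 45/2 = (167 - 1/284) + 45/2 = 47427/284 + 45/2 = 53817/284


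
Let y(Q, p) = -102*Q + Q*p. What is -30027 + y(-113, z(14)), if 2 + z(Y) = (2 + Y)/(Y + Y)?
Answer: -128377/7 ≈ -18340.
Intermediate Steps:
z(Y) = -2 + (2 + Y)/(2*Y) (z(Y) = -2 + (2 + Y)/(Y + Y) = -2 + (2 + Y)/((2*Y)) = -2 + (2 + Y)*(1/(2*Y)) = -2 + (2 + Y)/(2*Y))
-30027 + y(-113, z(14)) = -30027 - 113*(-102 + (-3/2 + 1/14)) = -30027 - 113*(-102 - 10/7) = -30027 - 113*(-724/7) = -30027 + 81812/7 = -128377/7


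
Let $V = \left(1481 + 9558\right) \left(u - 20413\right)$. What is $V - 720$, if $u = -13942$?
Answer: $-379245565$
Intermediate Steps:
$V = -379244845$ ($V = \left(1481 + 9558\right) \left(-13942 - 20413\right) = 11039 \left(-34355\right) = -379244845$)
$V - 720 = -379244845 - 720 = -379245565$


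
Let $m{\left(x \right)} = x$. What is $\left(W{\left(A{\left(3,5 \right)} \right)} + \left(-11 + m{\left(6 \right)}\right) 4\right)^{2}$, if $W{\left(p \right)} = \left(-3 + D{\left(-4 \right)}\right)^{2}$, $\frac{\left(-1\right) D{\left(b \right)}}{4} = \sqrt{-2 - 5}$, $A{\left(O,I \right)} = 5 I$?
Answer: $11097 - 5904 i \sqrt{7} \approx 11097.0 - 15621.0 i$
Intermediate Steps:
$D{\left(b \right)} = - 4 i \sqrt{7}$ ($D{\left(b \right)} = - 4 \sqrt{-2 - 5} = - 4 \sqrt{-7} = - 4 i \sqrt{7}$)
$W{\left(p \right)} = \left(-3 - 4 i \sqrt{7}\right)^{2}$
$\left(W{\left(A{\left(3,5 \right)} \right)} + \left(-11 + m{\left(6 \right)}\right) 4\right)^{2} = \left(\left(-103 + 24 i \sqrt{7}\right) + \left(-11 + 6\right) 4\right)^{2} = \left(\left(-103 + 24 i \sqrt{7}\right) - 20\right)^{2} = \left(-123 + 24 i \sqrt{7}\right)^{2}$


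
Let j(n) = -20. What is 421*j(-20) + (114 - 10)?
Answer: -8316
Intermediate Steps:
421*j(-20) + (114 - 10) = 421*(-20) + (114 - 10) = -8420 + 104 = -8316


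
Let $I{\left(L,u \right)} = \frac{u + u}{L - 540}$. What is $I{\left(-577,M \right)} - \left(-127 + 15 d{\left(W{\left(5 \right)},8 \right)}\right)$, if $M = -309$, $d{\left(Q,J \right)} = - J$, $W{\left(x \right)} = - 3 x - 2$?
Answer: $\frac{276517}{1117} \approx 247.55$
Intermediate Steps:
$W{\left(x \right)} = -2 - 3 x$
$I{\left(L,u \right)} = \frac{2 u}{-540 + L}$
$I{\left(-577,M \right)} - \left(-127 + 15 d{\left(W{\left(5 \right)},8 \right)}\right) = 2 \left(-309\right) \frac{1}{-540 - 577} + \left(\left(0 + 127\right) - 15 \left(\left(-1\right) 8\right)\right) = 2 \left(-309\right) \frac{1}{-1117} + \left(127 - -120\right) = 2 \left(-309\right) \left(- \frac{1}{1117}\right) + \left(127 + 120\right) = \frac{618}{1117} + 247 = \frac{276517}{1117}$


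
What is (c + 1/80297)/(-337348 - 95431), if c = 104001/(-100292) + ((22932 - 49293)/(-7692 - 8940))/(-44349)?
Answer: 24444116996816977/10201394862729896535864 ≈ 2.3962e-6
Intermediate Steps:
c = -2130974680055/2054906657496 (c = 104001*(-1/100292) - 26361/(-16632)*(-1/44349) = -104001/100292 - 26361*(-1/16632)*(-1/44349) = -104001/100292 + (2929/1848)*(-1/44349) = -104001/100292 - 2929/81956952 = -2130974680055/2054906657496 ≈ -1.0370)
(c + 1/80297)/(-337348 - 95431) = (-2130974680055/2054906657496 + 1/80297)/(-337348 - 95431) = (-2130974680055/2054906657496 + 1/80297)/(-432779) = -24444116996816977/23571834268136616*(-1/432779) = 24444116996816977/10201394862729896535864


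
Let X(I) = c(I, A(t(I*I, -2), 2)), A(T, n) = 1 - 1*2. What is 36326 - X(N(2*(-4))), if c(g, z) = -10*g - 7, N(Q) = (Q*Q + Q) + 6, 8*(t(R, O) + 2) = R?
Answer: 36953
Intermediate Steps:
t(R, O) = -2 + R/8
A(T, n) = -1 (A(T, n) = 1 - 2 = -1)
N(Q) = 6 + Q + Q² (N(Q) = (Q² + Q) + 6 = (Q + Q²) + 6 = 6 + Q + Q²)
c(g, z) = -7 - 10*g
X(I) = -7 - 10*I
36326 - X(N(2*(-4))) = 36326 - (-7 - 10*(6 + 2*(-4) + (2*(-4))²)) = 36326 - (-7 - 10*(6 - 8 + (-8)²)) = 36326 - (-7 - 10*(6 - 8 + 64)) = 36326 - (-7 - 10*62) = 36326 - (-7 - 620) = 36326 - 1*(-627) = 36326 + 627 = 36953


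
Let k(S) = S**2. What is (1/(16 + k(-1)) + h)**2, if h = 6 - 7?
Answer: 256/289 ≈ 0.88581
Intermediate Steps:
h = -1
(1/(16 + k(-1)) + h)**2 = (1/(16 + (-1)**2) - 1)**2 = (1/(16 + 1) - 1)**2 = (1/17 - 1)**2 = (-16/17)**2 = 256/289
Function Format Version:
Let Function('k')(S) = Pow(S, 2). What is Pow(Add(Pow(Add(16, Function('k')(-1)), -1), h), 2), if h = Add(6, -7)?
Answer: Rational(256, 289) ≈ 0.88581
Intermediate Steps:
h = -1
Pow(Add(Pow(Add(16, Function('k')(-1)), -1), h), 2) = Pow(Add(Pow(Add(16, Pow(-1, 2)), -1), -1), 2) = Pow(Add(Pow(Add(16, 1), -1), -1), 2) = Pow(Add(Pow(17, -1), -1), 2) = Pow(Add(Rational(1, 17), -1), 2) = Pow(Rational(-16, 17), 2) = Rational(256, 289)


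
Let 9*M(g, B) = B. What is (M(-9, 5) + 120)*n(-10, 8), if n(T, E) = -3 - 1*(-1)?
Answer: -2170/9 ≈ -241.11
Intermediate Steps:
M(g, B) = B/9
n(T, E) = -2 (n(T, E) = -3 + 1 = -2)
(M(-9, 5) + 120)*n(-10, 8) = ((1/9)*5 + 120)*(-2) = (5/9 + 120)*(-2) = (1085/9)*(-2) = -2170/9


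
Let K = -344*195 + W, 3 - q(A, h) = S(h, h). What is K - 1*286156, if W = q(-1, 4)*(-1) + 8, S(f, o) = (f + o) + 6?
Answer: -353217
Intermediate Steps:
S(f, o) = 6 + f + o
q(A, h) = -3 - 2*h (q(A, h) = 3 - (6 + h + h) = 3 - (6 + 2*h) = 3 + (-6 - 2*h) = -3 - 2*h)
W = 19 (W = (-3 - 2*4)*(-1) + 8 = (-3 - 8)*(-1) + 8 = -11*(-1) + 8 = 11 + 8 = 19)
K = -67061 (K = -344*195 + 19 = -67080 + 19 = -67061)
K - 1*286156 = -67061 - 1*286156 = -67061 - 286156 = -353217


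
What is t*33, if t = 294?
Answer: 9702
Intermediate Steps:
t*33 = 294*33 = 9702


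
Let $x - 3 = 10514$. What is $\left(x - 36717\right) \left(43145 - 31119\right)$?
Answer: $-315081200$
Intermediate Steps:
$x = 10517$ ($x = 3 + 10514 = 10517$)
$\left(x - 36717\right) \left(43145 - 31119\right) = \left(10517 - 36717\right) \left(43145 - 31119\right) = \left(-26200\right) 12026 = -315081200$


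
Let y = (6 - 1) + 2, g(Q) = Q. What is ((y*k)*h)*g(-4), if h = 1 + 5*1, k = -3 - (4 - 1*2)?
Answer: 840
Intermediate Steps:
k = -5 (k = -3 - (4 - 2) = -3 - 1*2 = -3 - 2 = -5)
h = 6 (h = 1 + 5 = 6)
y = 7 (y = 5 + 2 = 7)
((y*k)*h)*g(-4) = ((7*(-5))*6)*(-4) = -35*6*(-4) = -210*(-4) = 840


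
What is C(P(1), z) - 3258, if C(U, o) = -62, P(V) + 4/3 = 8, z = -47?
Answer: -3320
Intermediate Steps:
P(V) = 20/3 (P(V) = -4/3 + 8 = 20/3)
C(P(1), z) - 3258 = -62 - 3258 = -3320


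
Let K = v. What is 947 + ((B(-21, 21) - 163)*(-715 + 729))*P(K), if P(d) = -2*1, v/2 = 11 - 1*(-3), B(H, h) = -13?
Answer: 5875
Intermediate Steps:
v = 28 (v = 2*(11 - 1*(-3)) = 2*(11 + 3) = 2*14 = 28)
K = 28
P(d) = -2
947 + ((B(-21, 21) - 163)*(-715 + 729))*P(K) = 947 + ((-13 - 163)*(-715 + 729))*(-2) = 947 - 176*14*(-2) = 947 - 2464*(-2) = 947 + 4928 = 5875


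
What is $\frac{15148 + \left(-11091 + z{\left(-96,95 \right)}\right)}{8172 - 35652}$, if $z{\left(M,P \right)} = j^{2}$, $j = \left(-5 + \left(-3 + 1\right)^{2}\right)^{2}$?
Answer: $- \frac{2029}{13740} \approx -0.14767$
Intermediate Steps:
$j = 1$ ($j = \left(-5 + \left(-2\right)^{2}\right)^{2} = \left(-5 + 4\right)^{2} = \left(-1\right)^{2} = 1$)
$z{\left(M,P \right)} = 1$ ($z{\left(M,P \right)} = 1^{2} = 1$)
$\frac{15148 + \left(-11091 + z{\left(-96,95 \right)}\right)}{8172 - 35652} = \frac{15148 + \left(-11091 + 1\right)}{8172 - 35652} = \frac{15148 - 11090}{-27480} = 4058 \left(- \frac{1}{27480}\right) = - \frac{2029}{13740}$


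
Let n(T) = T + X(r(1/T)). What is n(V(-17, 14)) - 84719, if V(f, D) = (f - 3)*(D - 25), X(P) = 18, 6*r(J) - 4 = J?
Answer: -84481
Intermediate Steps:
r(J) = ⅔ + J/6
V(f, D) = (-25 + D)*(-3 + f) (V(f, D) = (-3 + f)*(-25 + D) = (-25 + D)*(-3 + f))
n(T) = 18 + T (n(T) = T + 18 = 18 + T)
n(V(-17, 14)) - 84719 = (18 + (75 - 25*(-17) - 3*14 + 14*(-17))) - 84719 = (18 + (75 + 425 - 42 - 238)) - 84719 = (18 + 220) - 84719 = 238 - 84719 = -84481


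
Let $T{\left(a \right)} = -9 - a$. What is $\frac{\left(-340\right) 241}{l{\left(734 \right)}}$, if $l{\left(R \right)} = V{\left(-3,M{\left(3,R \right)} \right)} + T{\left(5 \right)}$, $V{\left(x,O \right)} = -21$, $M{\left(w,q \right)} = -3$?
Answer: $\frac{16388}{7} \approx 2341.1$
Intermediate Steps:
$l{\left(R \right)} = -35$ ($l{\left(R \right)} = -21 - 14 = -35$)
$\frac{\left(-340\right) 241}{l{\left(734 \right)}} = \frac{\left(-340\right) 241}{-35} = \left(-81940\right) \left(- \frac{1}{35}\right) = \frac{16388}{7}$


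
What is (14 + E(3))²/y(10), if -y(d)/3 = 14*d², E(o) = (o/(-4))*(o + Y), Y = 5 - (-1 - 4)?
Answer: -289/67200 ≈ -0.0043006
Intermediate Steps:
Y = 10 (Y = 5 - 1*(-5) = 5 + 5 = 10)
E(o) = -o*(10 + o)/4 (E(o) = (o/(-4))*(o + 10) = (o*(-¼))*(10 + o) = (-o/4)*(10 + o) = -o*(10 + o)/4)
y(d) = -42*d²
(14 + E(3))²/y(10) = (14 - ¼*3*(10 + 3))²/((-42*10²)) = (14 - ¼*3*13)²/((-42*100)) = (14 - 39/4)²/(-4200) = (17/4)²*(-1/4200) = (289/16)*(-1/4200) = -289/67200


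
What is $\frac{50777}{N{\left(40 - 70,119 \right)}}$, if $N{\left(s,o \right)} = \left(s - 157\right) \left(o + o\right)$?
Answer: $- \frac{50777}{44506} \approx -1.1409$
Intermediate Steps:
$N{\left(s,o \right)} = 2 o \left(-157 + s\right)$ ($N{\left(s,o \right)} = \left(-157 + s\right) 2 o = 2 o \left(-157 + s\right)$)
$\frac{50777}{N{\left(40 - 70,119 \right)}} = \frac{50777}{2 \cdot 119 \left(-157 + \left(40 - 70\right)\right)} = \frac{50777}{2 \cdot 119 \left(-157 - 30\right)} = \frac{50777}{2 \cdot 119 \left(-187\right)} = \frac{50777}{-44506} = 50777 \left(- \frac{1}{44506}\right) = - \frac{50777}{44506}$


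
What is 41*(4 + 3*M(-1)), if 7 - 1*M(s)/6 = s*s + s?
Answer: 5330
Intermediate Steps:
M(s) = 42 - 6*s - 6*s² (M(s) = 42 - 6*(s*s + s) = 42 - 6*(s² + s) = 42 - 6*(s + s²) = 42 + (-6*s - 6*s²) = 42 - 6*s - 6*s²)
41*(4 + 3*M(-1)) = 41*(4 + 3*(42 - 6*(-1) - 6*(-1)²)) = 41*(4 + 3*(42 + 6 - 6*1)) = 41*(4 + 3*(42 + 6 - 6)) = 41*(4 + 3*42) = 41*(4 + 126) = 41*130 = 5330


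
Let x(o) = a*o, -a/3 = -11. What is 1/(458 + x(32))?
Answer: 1/1514 ≈ 0.00066050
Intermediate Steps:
a = 33 (a = -3*(-11) = 33)
x(o) = 33*o
1/(458 + x(32)) = 1/(458 + 33*32) = 1/(458 + 1056) = 1/1514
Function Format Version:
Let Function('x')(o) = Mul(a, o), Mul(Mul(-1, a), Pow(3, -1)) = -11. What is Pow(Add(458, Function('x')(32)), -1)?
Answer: Rational(1, 1514) ≈ 0.00066050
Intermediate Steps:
a = 33 (a = Mul(-3, -11) = 33)
Function('x')(o) = Mul(33, o)
Pow(Add(458, Function('x')(32)), -1) = Pow(Add(458, Mul(33, 32)), -1) = Pow(Add(458, 1056), -1) = Pow(1514, -1) = Rational(1, 1514)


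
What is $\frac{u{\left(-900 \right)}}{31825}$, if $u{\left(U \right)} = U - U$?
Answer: $0$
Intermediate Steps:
$u{\left(U \right)} = 0$
$\frac{u{\left(-900 \right)}}{31825} = \frac{0}{31825} = 0 \cdot \frac{1}{31825} = 0$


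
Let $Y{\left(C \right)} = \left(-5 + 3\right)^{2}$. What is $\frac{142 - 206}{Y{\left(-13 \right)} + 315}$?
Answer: $- \frac{64}{319} \approx -0.20063$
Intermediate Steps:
$Y{\left(C \right)} = 4$ ($Y{\left(C \right)} = \left(-2\right)^{2} = 4$)
$\frac{142 - 206}{Y{\left(-13 \right)} + 315} = \frac{142 - 206}{4 + 315} = - \frac{64}{319}$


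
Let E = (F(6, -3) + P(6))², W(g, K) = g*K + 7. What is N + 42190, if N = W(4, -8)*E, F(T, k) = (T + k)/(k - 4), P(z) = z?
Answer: 2029285/49 ≈ 41414.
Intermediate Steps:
F(T, k) = (T + k)/(-4 + k)
W(g, K) = 7 + K*g (W(g, K) = K*g + 7 = 7 + K*g)
E = 1521/49 (E = ((6 - 3)/(-4 - 3) + 6)² = (3/(-7) + 6)² = (-⅐*3 + 6)² = (-3/7 + 6)² = (39/7)² = 1521/49 ≈ 31.041)
N = -38025/49 (N = (7 - 8*4)*(1521/49) = (7 - 32)*(1521/49) = -25*1521/49 = -38025/49 ≈ -776.02)
N + 42190 = -38025/49 + 42190 = 2029285/49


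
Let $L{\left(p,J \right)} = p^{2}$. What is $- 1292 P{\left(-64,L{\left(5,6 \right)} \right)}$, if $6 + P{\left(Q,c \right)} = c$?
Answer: $-24548$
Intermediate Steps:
$P{\left(Q,c \right)} = -6 + c$
$- 1292 P{\left(-64,L{\left(5,6 \right)} \right)} = - 1292 \left(-6 + 5^{2}\right) = - 1292 \left(-6 + 25\right) = \left(-1292\right) 19 = -24548$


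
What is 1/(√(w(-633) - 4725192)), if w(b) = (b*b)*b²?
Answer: √160546949529/160546949529 ≈ 2.4957e-6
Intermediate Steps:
w(b) = b⁴ (w(b) = b²*b² = b⁴)
1/(√(w(-633) - 4725192)) = 1/(√((-633)⁴ - 4725192)) = 1/(√(160551674721 - 4725192)) = 1/(√160546949529) = √160546949529/160546949529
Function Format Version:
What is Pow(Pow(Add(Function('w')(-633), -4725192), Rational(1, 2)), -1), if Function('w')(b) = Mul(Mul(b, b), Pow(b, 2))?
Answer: Mul(Rational(1, 160546949529), Pow(160546949529, Rational(1, 2))) ≈ 2.4957e-6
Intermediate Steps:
Function('w')(b) = Pow(b, 4) (Function('w')(b) = Mul(Pow(b, 2), Pow(b, 2)) = Pow(b, 4))
Pow(Pow(Add(Function('w')(-633), -4725192), Rational(1, 2)), -1) = Pow(Pow(Add(Pow(-633, 4), -4725192), Rational(1, 2)), -1) = Pow(Pow(Add(160551674721, -4725192), Rational(1, 2)), -1) = Pow(Pow(160546949529, Rational(1, 2)), -1) = Mul(Rational(1, 160546949529), Pow(160546949529, Rational(1, 2)))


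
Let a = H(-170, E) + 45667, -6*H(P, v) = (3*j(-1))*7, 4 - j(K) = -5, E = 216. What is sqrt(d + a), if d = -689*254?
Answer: 111*I*sqrt(42)/2 ≈ 359.68*I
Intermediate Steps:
j(K) = 9 (j(K) = 4 - 1*(-5) = 4 + 5 = 9)
H(P, v) = -63/2 (H(P, v) = -3*9*7/6 = -9*7/2 = -1/6*189 = -63/2)
d = -175006
a = 91271/2 (a = -63/2 + 45667 = 91271/2 ≈ 45636.)
sqrt(d + a) = sqrt(-175006 + 91271/2) = sqrt(-258741/2) = 111*I*sqrt(42)/2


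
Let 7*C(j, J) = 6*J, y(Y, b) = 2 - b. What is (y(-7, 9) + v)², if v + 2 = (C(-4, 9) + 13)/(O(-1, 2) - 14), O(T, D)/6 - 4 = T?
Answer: 11449/784 ≈ 14.603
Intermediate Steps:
O(T, D) = 24 + 6*T
C(j, J) = 6*J/7 (C(j, J) = (6*J)/7 = 6*J/7)
v = 89/28 (v = -2 + ((6/7)*9 + 13)/((24 + 6*(-1)) - 14) = -2 + (54/7 + 13)/((24 - 6) - 14) = -2 + 145/(7*(18 - 14)) = -2 + (145/7)/4 = -2 + (145/7)*(¼) = -2 + 145/28 = 89/28 ≈ 3.1786)
(y(-7, 9) + v)² = ((2 - 1*9) + 89/28)² = ((2 - 9) + 89/28)² = (-7 + 89/28)² = (-107/28)² = 11449/784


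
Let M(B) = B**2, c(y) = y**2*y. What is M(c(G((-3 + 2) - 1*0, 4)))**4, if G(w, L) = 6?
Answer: 4738381338321616896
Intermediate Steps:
c(y) = y**3
M(c(G((-3 + 2) - 1*0, 4)))**4 = ((6**3)**2)**4 = (216**2)**4 = 46656**4 = 4738381338321616896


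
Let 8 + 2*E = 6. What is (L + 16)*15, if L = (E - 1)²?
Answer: 300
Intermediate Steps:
E = -1 (E = -4 + (½)*6 = -4 + 3 = -1)
L = 4 (L = (-1 - 1)² = (-2)² = 4)
(L + 16)*15 = (4 + 16)*15 = 20*15 = 300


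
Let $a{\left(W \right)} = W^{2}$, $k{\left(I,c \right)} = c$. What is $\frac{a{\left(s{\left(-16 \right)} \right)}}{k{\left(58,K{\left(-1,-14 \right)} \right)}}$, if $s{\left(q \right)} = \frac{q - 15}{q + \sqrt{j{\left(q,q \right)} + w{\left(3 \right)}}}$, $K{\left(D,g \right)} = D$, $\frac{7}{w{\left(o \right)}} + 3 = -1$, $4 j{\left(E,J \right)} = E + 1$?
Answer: $- \frac{3844}{\left(32 - i \sqrt{22}\right)^{2}} \approx -3.5204 - 1.0547 i$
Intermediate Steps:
$j{\left(E,J \right)} = \frac{1}{4} + \frac{E}{4}$ ($j{\left(E,J \right)} = \frac{E + 1}{4} = \frac{1 + E}{4} = \frac{1}{4} + \frac{E}{4}$)
$w{\left(o \right)} = - \frac{7}{4}$ ($w{\left(o \right)} = \frac{7}{-3 - 1} = \frac{7}{-4} = 7 \left(- \frac{1}{4}\right) = - \frac{7}{4}$)
$s{\left(q \right)} = \frac{-15 + q}{q + \sqrt{- \frac{3}{2} + \frac{q}{4}}}$ ($s{\left(q \right)} = \frac{q - 15}{q + \sqrt{\left(\frac{1}{4} + \frac{q}{4}\right) - \frac{7}{4}}} = \frac{-15 + q}{q + \sqrt{- \frac{3}{2} + \frac{q}{4}}}$)
$\frac{a{\left(s{\left(-16 \right)} \right)}}{k{\left(58,K{\left(-1,-14 \right)} \right)}} = \frac{\left(\frac{2 \left(-15 - 16\right)}{\sqrt{-6 - 16} + 2 \left(-16\right)}\right)^{2}}{-1} = \left(2 \frac{1}{\sqrt{-22} - 32} \left(-31\right)\right)^{2} \left(-1\right) = \left(2 \frac{1}{i \sqrt{22} - 32} \left(-31\right)\right)^{2} \left(-1\right) = \left(2 \frac{1}{-32 + i \sqrt{22}} \left(-31\right)\right)^{2} \left(-1\right) = \left(- \frac{62}{-32 + i \sqrt{22}}\right)^{2} \left(-1\right) = \frac{3844}{\left(-32 + i \sqrt{22}\right)^{2}} \left(-1\right) = - \frac{3844}{\left(-32 + i \sqrt{22}\right)^{2}}$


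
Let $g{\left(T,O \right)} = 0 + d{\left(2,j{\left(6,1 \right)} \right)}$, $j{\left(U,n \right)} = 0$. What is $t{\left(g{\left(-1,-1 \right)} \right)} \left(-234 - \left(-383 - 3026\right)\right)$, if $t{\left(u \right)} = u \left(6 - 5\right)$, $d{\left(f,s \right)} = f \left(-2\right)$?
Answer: $-12700$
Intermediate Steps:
$d{\left(f,s \right)} = - 2 f$
$g{\left(T,O \right)} = -4$ ($g{\left(T,O \right)} = 0 - 4 = -4$)
$t{\left(u \right)} = u$ ($t{\left(u \right)} = u 1 = u$)
$t{\left(g{\left(-1,-1 \right)} \right)} \left(-234 - \left(-383 - 3026\right)\right) = - 4 \left(-234 - \left(-383 - 3026\right)\right) = - 4 \left(-234 - -3409\right) = - 4 \left(-234 + 3409\right) = \left(-4\right) 3175 = -12700$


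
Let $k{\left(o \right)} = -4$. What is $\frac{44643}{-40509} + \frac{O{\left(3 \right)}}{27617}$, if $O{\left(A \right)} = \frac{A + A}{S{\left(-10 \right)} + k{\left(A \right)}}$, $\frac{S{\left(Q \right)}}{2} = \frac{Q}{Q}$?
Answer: $- \frac{411009086}{372912351} \approx -1.1022$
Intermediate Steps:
$S{\left(Q \right)} = 2$ ($S{\left(Q \right)} = 2 \frac{Q}{Q} = 2 \cdot 1 = 2$)
$O{\left(A \right)} = - A$ ($O{\left(A \right)} = \frac{A + A}{2 - 4} = \frac{2 A}{-2} = 2 A \left(- \frac{1}{2}\right) = - A$)
$\frac{44643}{-40509} + \frac{O{\left(3 \right)}}{27617} = \frac{44643}{-40509} + \frac{\left(-1\right) 3}{27617} = 44643 \left(- \frac{1}{40509}\right) - \frac{3}{27617} = - \frac{14881}{13503} - \frac{3}{27617} = - \frac{411009086}{372912351}$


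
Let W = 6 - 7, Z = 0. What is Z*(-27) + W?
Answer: -1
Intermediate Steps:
W = -1
Z*(-27) + W = 0*(-27) - 1 = 0 - 1 = -1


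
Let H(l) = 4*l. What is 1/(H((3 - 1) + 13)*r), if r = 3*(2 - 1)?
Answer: 1/180 ≈ 0.0055556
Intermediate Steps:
r = 3 (r = 3*1 = 3)
1/(H((3 - 1) + 13)*r) = 1/((4*((3 - 1) + 13))*3) = 1/((4*(2 + 13))*3) = 1/((4*15)*3) = 1/(60*3) = 1/180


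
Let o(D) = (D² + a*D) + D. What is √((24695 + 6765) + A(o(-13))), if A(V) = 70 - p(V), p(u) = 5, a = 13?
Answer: 5*√1261 ≈ 177.55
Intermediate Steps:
o(D) = D² + 14*D (o(D) = (D² + 13*D) + D = D² + 14*D)
A(V) = 65 (A(V) = 70 - 1*5 = 70 - 5 = 65)
√((24695 + 6765) + A(o(-13))) = √((24695 + 6765) + 65) = √(31460 + 65) = √31525 = 5*√1261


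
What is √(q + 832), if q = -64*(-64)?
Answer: 8*√77 ≈ 70.200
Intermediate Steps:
q = 4096
√(q + 832) = √(4096 + 832) = √4928 = 8*√77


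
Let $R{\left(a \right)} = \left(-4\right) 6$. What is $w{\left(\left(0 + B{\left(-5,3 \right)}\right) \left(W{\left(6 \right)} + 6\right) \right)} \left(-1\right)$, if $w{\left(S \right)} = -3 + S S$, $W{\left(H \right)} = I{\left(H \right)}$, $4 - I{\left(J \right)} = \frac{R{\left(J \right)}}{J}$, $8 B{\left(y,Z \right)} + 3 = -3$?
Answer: $- \frac{429}{4} \approx -107.25$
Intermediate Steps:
$R{\left(a \right)} = -24$
$B{\left(y,Z \right)} = - \frac{3}{4}$ ($B{\left(y,Z \right)} = - \frac{3}{8} + \frac{1}{8} \left(-3\right) = - \frac{3}{8} - \frac{3}{8} = - \frac{3}{4}$)
$I{\left(J \right)} = 4 + \frac{24}{J}$ ($I{\left(J \right)} = 4 - - \frac{24}{J} = 4 + \frac{24}{J}$)
$W{\left(H \right)} = 4 + \frac{24}{H}$
$w{\left(S \right)} = -3 + S^{2}$
$w{\left(\left(0 + B{\left(-5,3 \right)}\right) \left(W{\left(6 \right)} + 6\right) \right)} \left(-1\right) = \left(-3 + \left(\left(0 - \frac{3}{4}\right) \left(\left(4 + \frac{24}{6}\right) + 6\right)\right)^{2}\right) \left(-1\right) = \left(-3 + \left(- \frac{3 \left(\left(4 + 24 \cdot \frac{1}{6}\right) + 6\right)}{4}\right)^{2}\right) \left(-1\right) = \left(-3 + \left(- \frac{3 \left(\left(4 + 4\right) + 6\right)}{4}\right)^{2}\right) \left(-1\right) = \left(-3 + \left(- \frac{3 \left(8 + 6\right)}{4}\right)^{2}\right) \left(-1\right) = \left(-3 + \left(\left(- \frac{3}{4}\right) 14\right)^{2}\right) \left(-1\right) = \left(-3 + \left(- \frac{21}{2}\right)^{2}\right) \left(-1\right) = \left(-3 + \frac{441}{4}\right) \left(-1\right) = \frac{429}{4} \left(-1\right) = - \frac{429}{4}$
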